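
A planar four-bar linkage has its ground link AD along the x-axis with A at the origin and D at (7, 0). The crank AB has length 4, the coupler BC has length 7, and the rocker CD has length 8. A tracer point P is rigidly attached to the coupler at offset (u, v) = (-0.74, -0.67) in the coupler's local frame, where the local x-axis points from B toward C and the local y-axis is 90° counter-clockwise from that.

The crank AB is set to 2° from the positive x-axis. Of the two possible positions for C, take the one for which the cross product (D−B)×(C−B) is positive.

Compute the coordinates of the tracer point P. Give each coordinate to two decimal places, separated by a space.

A=(0,0), D=(7.00,0)
B = A + 4.00·(cos2°, sin2°) = (3.9976, 0.1396)
|BD| = 3.0057
circle(B,7.00) ∩ circle(D,8.00): a=-0.9924, h=6.9293
  candidates: C₊=(3.3280,7.1075) cross=20.827; C₋=(2.6844,-6.7361) cross=-20.827
  mode + wants cross > 0 → take C=(3.3280,7.1075) (cross=20.827)
ex = (C−B)/|BC| = (-0.0956,0.9954); ey = (-0.9954,-0.0956)
P = B + -0.74·ex + -0.67·ey = (4.7353,-0.5329)

4.74 -0.53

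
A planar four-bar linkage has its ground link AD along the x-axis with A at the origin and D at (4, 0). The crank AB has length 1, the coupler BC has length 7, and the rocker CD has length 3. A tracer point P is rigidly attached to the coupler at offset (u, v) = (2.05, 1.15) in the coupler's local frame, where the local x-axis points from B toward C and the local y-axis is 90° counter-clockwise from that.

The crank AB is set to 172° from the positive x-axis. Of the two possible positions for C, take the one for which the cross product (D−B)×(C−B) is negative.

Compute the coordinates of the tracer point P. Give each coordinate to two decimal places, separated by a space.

1.35 0.38

A=(0,0), D=(4.00,0)
B = A + 1.00·(cos172°, sin172°) = (-0.9903, 0.1392)
|BD| = 4.9922
circle(B,7.00) ∩ circle(D,3.00): a=6.5023, h=2.5922
  candidates: C₊=(5.5818,2.5491) cross=12.941; C₋=(5.4373,-2.6333) cross=-12.941
  mode - wants cross < 0 → take C=(5.4373,-2.6333) (cross=-12.941)
ex = (C−B)/|BC| = (0.9182,-0.3961); ey = (0.3961,0.9182)
P = B + 2.05·ex + 1.15·ey = (1.3476,0.3832)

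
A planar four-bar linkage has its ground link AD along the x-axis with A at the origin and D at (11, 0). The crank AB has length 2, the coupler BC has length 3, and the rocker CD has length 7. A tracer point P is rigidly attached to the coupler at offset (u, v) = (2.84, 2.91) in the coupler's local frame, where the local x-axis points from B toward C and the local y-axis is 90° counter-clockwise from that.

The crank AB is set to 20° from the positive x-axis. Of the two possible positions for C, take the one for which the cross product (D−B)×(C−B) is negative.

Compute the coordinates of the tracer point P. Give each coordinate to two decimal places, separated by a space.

5.94 0.98

A=(0,0), D=(11.00,0)
B = A + 2.00·(cos20°, sin20°) = (1.8794, 0.6840)
|BD| = 9.1462
circle(B,3.00) ∩ circle(D,7.00): a=2.3864, h=1.8180
  candidates: C₊=(4.3951,2.3184) cross=16.628; C₋=(4.1232,-1.3073) cross=-16.628
  mode - wants cross < 0 → take C=(4.1232,-1.3073) (cross=-16.628)
ex = (C−B)/|BC| = (0.7479,-0.6638); ey = (0.6638,0.7479)
P = B + 2.84·ex + 2.91·ey = (5.9351,0.9754)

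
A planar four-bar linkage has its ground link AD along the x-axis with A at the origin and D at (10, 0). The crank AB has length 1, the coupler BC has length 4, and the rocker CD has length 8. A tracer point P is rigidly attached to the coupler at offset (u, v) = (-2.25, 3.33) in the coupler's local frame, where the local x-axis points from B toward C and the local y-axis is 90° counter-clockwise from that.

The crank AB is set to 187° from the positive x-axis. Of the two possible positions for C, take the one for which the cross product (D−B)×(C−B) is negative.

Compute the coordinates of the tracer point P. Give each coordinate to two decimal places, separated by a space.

A=(0,0), D=(10.00,0)
B = A + 1.00·(cos187°, sin187°) = (-0.9925, -0.1219)
|BD| = 10.9932
circle(B,4.00) ∩ circle(D,8.00): a=3.3134, h=2.2408
  candidates: C₊=(2.2959,2.1555) cross=24.633; C₋=(2.3455,-2.3258) cross=-24.633
  mode - wants cross < 0 → take C=(2.3455,-2.3258) (cross=-24.633)
ex = (C−B)/|BC| = (0.8345,-0.5510); ey = (0.5510,0.8345)
P = B + -2.25·ex + 3.33·ey = (-1.0355,3.8968)

-1.04 3.90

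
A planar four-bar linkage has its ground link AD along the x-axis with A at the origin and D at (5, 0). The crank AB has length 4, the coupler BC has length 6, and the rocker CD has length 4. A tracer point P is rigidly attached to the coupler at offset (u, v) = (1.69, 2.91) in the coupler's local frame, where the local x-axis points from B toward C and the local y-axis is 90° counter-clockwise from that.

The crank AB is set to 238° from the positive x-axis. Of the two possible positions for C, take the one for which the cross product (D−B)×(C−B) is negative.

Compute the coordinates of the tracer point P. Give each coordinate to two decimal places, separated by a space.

A=(0,0), D=(5.00,0)
B = A + 4.00·(cos238°, sin238°) = (-2.1197, -3.3922)
|BD| = 7.8865
circle(B,6.00) ∩ circle(D,4.00): a=5.2112, h=2.9737
  candidates: C₊=(1.3058,1.5339) cross=23.452; C₋=(3.8639,-3.8353) cross=-23.452
  mode - wants cross < 0 → take C=(3.8639,-3.8353) (cross=-23.452)
ex = (C−B)/|BC| = (0.9973,-0.0738); ey = (0.0738,0.9973)
P = B + 1.69·ex + 2.91·ey = (-0.2194,-0.6149)

-0.22 -0.61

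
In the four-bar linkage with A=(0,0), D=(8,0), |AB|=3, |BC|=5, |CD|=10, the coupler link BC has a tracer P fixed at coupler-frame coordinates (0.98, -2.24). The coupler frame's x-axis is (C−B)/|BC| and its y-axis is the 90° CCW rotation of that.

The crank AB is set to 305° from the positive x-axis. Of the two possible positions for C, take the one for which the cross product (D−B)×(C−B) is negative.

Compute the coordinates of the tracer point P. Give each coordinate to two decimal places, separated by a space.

A=(0,0), D=(8.00,0)
B = A + 3.00·(cos305°, sin305°) = (1.7207, -2.4575)
|BD| = 6.7430
circle(B,5.00) ∩ circle(D,10.00): a=-2.1898, h=4.4950
  candidates: C₊=(-1.9566,0.9303) cross=30.310; C₋=(1.3197,-7.4413) cross=-30.310
  mode - wants cross < 0 → take C=(1.3197,-7.4413) (cross=-30.310)
ex = (C−B)/|BC| = (-0.0802,-0.9968); ey = (0.9968,-0.0802)
P = B + 0.98·ex + -2.24·ey = (-0.5907,-3.2546)

-0.59 -3.25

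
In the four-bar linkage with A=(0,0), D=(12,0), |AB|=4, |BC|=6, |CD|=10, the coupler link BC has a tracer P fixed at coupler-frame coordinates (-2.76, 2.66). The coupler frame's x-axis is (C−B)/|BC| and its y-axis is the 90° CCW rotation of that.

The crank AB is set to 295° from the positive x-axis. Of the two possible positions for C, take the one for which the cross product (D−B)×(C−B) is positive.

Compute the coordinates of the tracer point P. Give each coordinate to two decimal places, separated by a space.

A=(0,0), D=(12.00,0)
B = A + 4.00·(cos295°, sin295°) = (1.6905, -3.6252)
|BD| = 10.9283
circle(B,6.00) ∩ circle(D,10.00): a=2.5360, h=5.4377
  candidates: C₊=(2.2790,2.3458) cross=59.425; C₋=(5.8867,-7.9138) cross=-59.425
  mode + wants cross > 0 → take C=(2.2790,2.3458) (cross=59.425)
ex = (C−B)/|BC| = (0.0981,0.9952); ey = (-0.9952,0.0981)
P = B + -2.76·ex + 2.66·ey = (-1.2274,-6.1110)

-1.23 -6.11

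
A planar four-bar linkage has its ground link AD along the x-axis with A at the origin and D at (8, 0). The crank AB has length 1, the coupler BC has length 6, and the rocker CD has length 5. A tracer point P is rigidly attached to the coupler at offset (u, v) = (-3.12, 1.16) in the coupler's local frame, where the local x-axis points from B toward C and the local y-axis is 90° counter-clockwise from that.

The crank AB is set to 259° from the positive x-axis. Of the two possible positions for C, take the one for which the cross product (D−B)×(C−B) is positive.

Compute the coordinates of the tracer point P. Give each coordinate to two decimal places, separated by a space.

A=(0,0), D=(8.00,0)
B = A + 1.00·(cos259°, sin259°) = (-0.1908, -0.9816)
|BD| = 8.2494
circle(B,6.00) ∩ circle(D,5.00): a=4.7914, h=3.6114
  candidates: C₊=(4.1368,3.1743) cross=29.792; C₋=(4.9963,-3.9972) cross=-29.792
  mode + wants cross > 0 → take C=(4.1368,3.1743) (cross=29.792)
ex = (C−B)/|BC| = (0.7213,0.6926); ey = (-0.6926,0.7213)
P = B + -3.12·ex + 1.16·ey = (-3.2447,-2.3060)

-3.24 -2.31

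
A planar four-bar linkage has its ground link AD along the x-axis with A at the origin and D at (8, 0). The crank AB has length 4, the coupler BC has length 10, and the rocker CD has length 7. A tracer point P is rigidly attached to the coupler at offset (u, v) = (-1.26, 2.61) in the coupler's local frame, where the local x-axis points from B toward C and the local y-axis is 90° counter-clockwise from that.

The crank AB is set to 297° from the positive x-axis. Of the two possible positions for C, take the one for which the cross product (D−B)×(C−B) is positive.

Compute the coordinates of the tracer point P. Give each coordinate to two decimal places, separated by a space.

-1.04 -4.07

A=(0,0), D=(8.00,0)
B = A + 4.00·(cos297°, sin297°) = (1.8160, -3.5640)
|BD| = 7.1375
circle(B,10.00) ∩ circle(D,7.00): a=7.1414, h=7.0000
  candidates: C₊=(4.5080,6.0668) cross=49.963; C₋=(11.4987,-6.0629) cross=-49.963
  mode + wants cross > 0 → take C=(4.5080,6.0668) (cross=49.963)
ex = (C−B)/|BC| = (0.2692,0.9631); ey = (-0.9631,0.2692)
P = B + -1.26·ex + 2.61·ey = (-1.0369,-4.0749)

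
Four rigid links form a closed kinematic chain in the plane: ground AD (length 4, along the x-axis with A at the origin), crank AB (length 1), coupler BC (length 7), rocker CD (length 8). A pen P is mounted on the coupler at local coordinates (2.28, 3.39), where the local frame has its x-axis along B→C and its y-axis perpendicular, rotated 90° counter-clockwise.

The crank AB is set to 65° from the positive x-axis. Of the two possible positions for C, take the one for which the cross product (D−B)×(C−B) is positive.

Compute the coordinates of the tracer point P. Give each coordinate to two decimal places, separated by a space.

A=(0,0), D=(4.00,0)
B = A + 1.00·(cos65°, sin65°) = (0.4226, 0.9063)
|BD| = 3.6904
circle(B,7.00) ∩ circle(D,8.00): a=-0.1871, h=6.9975
  candidates: C₊=(1.9597,7.7355) cross=25.824; C₋=(-1.4772,-5.8309) cross=-25.824
  mode + wants cross > 0 → take C=(1.9597,7.7355) (cross=25.824)
ex = (C−B)/|BC| = (0.2196,0.9756); ey = (-0.9756,0.2196)
P = B + 2.28·ex + 3.39·ey = (-2.3840,3.8751)

-2.38 3.88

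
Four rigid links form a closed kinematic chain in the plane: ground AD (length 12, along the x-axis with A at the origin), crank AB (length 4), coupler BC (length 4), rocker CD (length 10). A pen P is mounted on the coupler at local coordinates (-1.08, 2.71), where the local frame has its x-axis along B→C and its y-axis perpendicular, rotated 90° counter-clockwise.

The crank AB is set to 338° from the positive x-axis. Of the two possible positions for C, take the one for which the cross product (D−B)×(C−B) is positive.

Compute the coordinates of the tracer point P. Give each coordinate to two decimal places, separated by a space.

A=(0,0), D=(12.00,0)
B = A + 4.00·(cos338°, sin338°) = (3.7087, -1.4984)
|BD| = 8.4256
circle(B,4.00) ∩ circle(D,10.00): a=-0.7720, h=3.9248
  candidates: C₊=(2.2510,2.2265) cross=33.069; C₋=(3.6470,-5.4979) cross=-33.069
  mode + wants cross > 0 → take C=(2.2510,2.2265) (cross=33.069)
ex = (C−B)/|BC| = (-0.3644,0.9312); ey = (-0.9312,-0.3644)
P = B + -1.08·ex + 2.71·ey = (1.5787,-3.4918)

1.58 -3.49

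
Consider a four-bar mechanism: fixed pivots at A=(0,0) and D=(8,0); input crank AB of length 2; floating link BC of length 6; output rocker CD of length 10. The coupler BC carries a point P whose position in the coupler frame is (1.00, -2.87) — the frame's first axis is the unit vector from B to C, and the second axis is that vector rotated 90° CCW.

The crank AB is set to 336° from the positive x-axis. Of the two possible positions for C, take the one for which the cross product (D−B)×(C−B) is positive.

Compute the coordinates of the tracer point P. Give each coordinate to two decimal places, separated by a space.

3.92 1.39

A=(0,0), D=(8.00,0)
B = A + 2.00·(cos336°, sin336°) = (1.8271, -0.8135)
|BD| = 6.2263
circle(B,6.00) ∩ circle(D,10.00): a=-2.0264, h=5.6475
  candidates: C₊=(-0.9198,4.5208) cross=35.163; C₋=(0.5559,-6.6773) cross=-35.163
  mode + wants cross > 0 → take C=(-0.9198,4.5208) (cross=35.163)
ex = (C−B)/|BC| = (-0.4578,0.8891); ey = (-0.8891,-0.4578)
P = B + 1.00·ex + -2.87·ey = (3.9209,1.3895)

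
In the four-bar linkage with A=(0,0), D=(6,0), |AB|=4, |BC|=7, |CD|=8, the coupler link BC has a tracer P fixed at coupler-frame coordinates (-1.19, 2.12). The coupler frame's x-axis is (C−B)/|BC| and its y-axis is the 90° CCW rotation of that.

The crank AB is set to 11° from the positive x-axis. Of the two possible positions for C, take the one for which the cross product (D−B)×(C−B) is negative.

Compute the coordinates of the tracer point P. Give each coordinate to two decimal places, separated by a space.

A=(0,0), D=(6.00,0)
B = A + 4.00·(cos11°, sin11°) = (3.9265, 0.7632)
|BD| = 2.2095
circle(B,7.00) ∩ circle(D,8.00): a=-2.2897, h=6.6149
  candidates: C₊=(4.0628,7.7619) cross=14.616; C₋=(-0.5072,-4.6536) cross=-14.616
  mode - wants cross < 0 → take C=(-0.5072,-4.6536) (cross=-14.616)
ex = (C−B)/|BC| = (-0.6334,-0.7738); ey = (0.7738,-0.6334)
P = B + -1.19·ex + 2.12·ey = (6.3208,0.3413)

6.32 0.34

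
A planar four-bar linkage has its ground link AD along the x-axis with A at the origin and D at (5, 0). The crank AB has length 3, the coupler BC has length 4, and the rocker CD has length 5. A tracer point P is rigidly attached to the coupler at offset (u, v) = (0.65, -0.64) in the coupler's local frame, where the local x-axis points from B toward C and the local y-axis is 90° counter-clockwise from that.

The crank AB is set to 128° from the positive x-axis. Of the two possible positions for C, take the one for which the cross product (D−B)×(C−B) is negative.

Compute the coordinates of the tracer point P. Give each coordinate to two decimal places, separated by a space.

A=(0,0), D=(5.00,0)
B = A + 3.00·(cos128°, sin128°) = (-1.8470, 2.3640)
|BD| = 7.2436
circle(B,4.00) ∩ circle(D,5.00): a=3.0006, h=2.6451
  candidates: C₊=(1.8525,3.8850) cross=19.160; C₋=(0.1260,-1.1155) cross=-19.160
  mode - wants cross < 0 → take C=(0.1260,-1.1155) (cross=-19.160)
ex = (C−B)/|BC| = (0.4933,-0.8699); ey = (0.8699,0.4933)
P = B + 0.65·ex + -0.64·ey = (-2.0831,1.4829)

-2.08 1.48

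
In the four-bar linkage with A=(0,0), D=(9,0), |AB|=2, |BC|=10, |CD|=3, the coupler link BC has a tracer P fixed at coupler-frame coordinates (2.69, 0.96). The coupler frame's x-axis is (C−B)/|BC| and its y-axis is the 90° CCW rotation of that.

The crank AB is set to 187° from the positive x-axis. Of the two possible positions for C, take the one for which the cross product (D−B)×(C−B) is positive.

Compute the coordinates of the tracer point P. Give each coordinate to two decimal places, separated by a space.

0.31 1.45

A=(0,0), D=(9.00,0)
B = A + 2.00·(cos187°, sin187°) = (-1.9851, -0.2437)
|BD| = 10.9878
circle(B,10.00) ∩ circle(D,3.00): a=9.6349, h=2.6776
  candidates: C₊=(7.5880,2.6469) cross=29.421; C₋=(7.7068,-2.7070) cross=-29.421
  mode + wants cross > 0 → take C=(7.5880,2.6469) (cross=29.421)
ex = (C−B)/|BC| = (0.9573,0.2891); ey = (-0.2891,0.9573)
P = B + 2.69·ex + 0.96·ey = (0.3126,1.4529)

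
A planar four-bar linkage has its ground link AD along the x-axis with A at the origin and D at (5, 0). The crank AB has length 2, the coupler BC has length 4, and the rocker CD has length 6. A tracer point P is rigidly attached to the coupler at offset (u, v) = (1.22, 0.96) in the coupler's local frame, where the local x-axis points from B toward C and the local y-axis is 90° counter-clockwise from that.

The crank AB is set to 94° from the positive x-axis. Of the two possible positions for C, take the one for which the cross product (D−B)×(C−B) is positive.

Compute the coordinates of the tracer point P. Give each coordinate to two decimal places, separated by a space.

A=(0,0), D=(5.00,0)
B = A + 2.00·(cos94°, sin94°) = (-0.1395, 1.9951)
|BD| = 5.5132
circle(B,4.00) ∩ circle(D,6.00): a=0.9428, h=3.8873
  candidates: C₊=(2.1461,5.2778) cross=21.431; C₋=(-0.6674,-1.9699) cross=-21.431
  mode + wants cross > 0 → take C=(2.1461,5.2778) (cross=21.431)
ex = (C−B)/|BC| = (0.5714,0.8207); ey = (-0.8207,0.5714)
P = B + 1.22·ex + 0.96·ey = (-0.2302,3.5449)

-0.23 3.54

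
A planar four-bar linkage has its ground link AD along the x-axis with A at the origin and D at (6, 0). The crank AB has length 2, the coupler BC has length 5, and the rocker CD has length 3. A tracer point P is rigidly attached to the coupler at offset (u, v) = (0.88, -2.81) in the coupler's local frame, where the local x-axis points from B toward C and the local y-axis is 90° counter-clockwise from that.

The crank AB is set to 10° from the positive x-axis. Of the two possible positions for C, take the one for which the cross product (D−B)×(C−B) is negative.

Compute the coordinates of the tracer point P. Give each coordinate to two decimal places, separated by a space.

A=(0,0), D=(6.00,0)
B = A + 2.00·(cos10°, sin10°) = (1.9696, 0.3473)
|BD| = 4.0453
circle(B,5.00) ∩ circle(D,3.00): a=4.0003, h=2.9997
  candidates: C₊=(6.2126,2.9925) cross=12.135; C₋=(5.6976,-2.9847) cross=-12.135
  mode - wants cross < 0 → take C=(5.6976,-2.9847) (cross=-12.135)
ex = (C−B)/|BC| = (0.7456,-0.6664); ey = (0.6664,0.7456)
P = B + 0.88·ex + -2.81·ey = (0.7531,-2.3343)

0.75 -2.33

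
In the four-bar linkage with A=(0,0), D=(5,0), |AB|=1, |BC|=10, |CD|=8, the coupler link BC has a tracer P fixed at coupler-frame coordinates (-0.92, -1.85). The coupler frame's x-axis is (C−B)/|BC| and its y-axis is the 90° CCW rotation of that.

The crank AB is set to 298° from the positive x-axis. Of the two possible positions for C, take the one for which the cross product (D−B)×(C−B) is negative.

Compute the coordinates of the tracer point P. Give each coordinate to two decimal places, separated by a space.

A=(0,0), D=(5.00,0)
B = A + 1.00·(cos298°, sin298°) = (0.4695, -0.8829)
|BD| = 4.6158
circle(B,10.00) ∩ circle(D,8.00): a=6.2076, h=7.8400
  candidates: C₊=(5.0627,7.9998) cross=36.188; C₋=(8.0621,-7.3908) cross=-36.188
  mode - wants cross < 0 → take C=(8.0621,-7.3908) (cross=-36.188)
ex = (C−B)/|BC| = (0.7593,-0.6508); ey = (0.6508,0.7593)
P = B + -0.92·ex + -1.85·ey = (-1.4330,-1.6889)

-1.43 -1.69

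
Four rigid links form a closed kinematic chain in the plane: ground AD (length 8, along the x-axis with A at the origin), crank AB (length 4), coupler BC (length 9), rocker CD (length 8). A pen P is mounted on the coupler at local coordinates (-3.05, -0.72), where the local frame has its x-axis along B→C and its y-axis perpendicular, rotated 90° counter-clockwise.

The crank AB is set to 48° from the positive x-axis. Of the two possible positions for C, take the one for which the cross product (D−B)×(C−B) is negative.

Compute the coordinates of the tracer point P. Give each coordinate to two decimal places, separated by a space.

1.94 6.02

A=(0,0), D=(8.00,0)
B = A + 4.00·(cos48°, sin48°) = (2.6765, 2.9726)
|BD| = 6.0972
circle(B,9.00) ∩ circle(D,8.00): a=4.4427, h=7.8270
  candidates: C₊=(10.3714,7.6405) cross=47.723; C₋=(2.7395,-6.0272) cross=-47.723
  mode - wants cross < 0 → take C=(2.7395,-6.0272) (cross=-47.723)
ex = (C−B)/|BC| = (0.0070,-1.0000); ey = (1.0000,0.0070)
P = B + -3.05·ex + -0.72·ey = (1.9352,6.0175)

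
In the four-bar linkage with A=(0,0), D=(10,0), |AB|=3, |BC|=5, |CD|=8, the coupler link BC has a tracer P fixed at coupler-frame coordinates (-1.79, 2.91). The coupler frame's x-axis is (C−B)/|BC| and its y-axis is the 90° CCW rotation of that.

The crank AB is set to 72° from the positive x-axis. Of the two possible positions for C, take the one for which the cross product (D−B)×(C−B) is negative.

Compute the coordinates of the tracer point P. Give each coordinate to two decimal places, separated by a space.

3.26 5.35

A=(0,0), D=(10.00,0)
B = A + 3.00·(cos72°, sin72°) = (0.9271, 2.8532)
|BD| = 9.5110
circle(B,5.00) ∩ circle(D,8.00): a=2.7052, h=4.2050
  candidates: C₊=(4.7691,6.0529) cross=39.993; C₋=(2.2463,-1.9697) cross=-39.993
  mode - wants cross < 0 → take C=(2.2463,-1.9697) (cross=-39.993)
ex = (C−B)/|BC| = (0.2638,-0.9646); ey = (0.9646,0.2638)
P = B + -1.79·ex + 2.91·ey = (3.2617,5.3475)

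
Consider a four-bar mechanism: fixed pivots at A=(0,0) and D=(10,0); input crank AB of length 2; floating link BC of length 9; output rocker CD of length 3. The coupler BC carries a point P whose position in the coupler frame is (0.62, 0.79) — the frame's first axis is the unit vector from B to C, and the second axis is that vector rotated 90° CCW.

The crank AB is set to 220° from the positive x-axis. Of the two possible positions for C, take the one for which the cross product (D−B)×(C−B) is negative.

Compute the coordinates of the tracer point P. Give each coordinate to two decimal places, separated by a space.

-0.88 -0.52

A=(0,0), D=(10.00,0)
B = A + 2.00·(cos220°, sin220°) = (-1.5321, -1.2856)
|BD| = 11.6035
circle(B,9.00) ∩ circle(D,3.00): a=8.9043, h=1.3092
  candidates: C₊=(7.1723,1.0021) cross=15.191; C₋=(7.4624,-1.6002) cross=-15.191
  mode - wants cross < 0 → take C=(7.4624,-1.6002) (cross=-15.191)
ex = (C−B)/|BC| = (0.9994,-0.0350); ey = (0.0350,0.9994)
P = B + 0.62·ex + 0.79·ey = (-0.8849,-0.5177)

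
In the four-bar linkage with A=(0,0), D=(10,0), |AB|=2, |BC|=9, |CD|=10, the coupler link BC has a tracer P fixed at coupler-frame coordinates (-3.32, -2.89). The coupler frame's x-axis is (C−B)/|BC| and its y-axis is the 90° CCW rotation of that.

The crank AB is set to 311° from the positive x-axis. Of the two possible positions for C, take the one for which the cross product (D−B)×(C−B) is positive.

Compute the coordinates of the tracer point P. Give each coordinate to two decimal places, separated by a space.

3.46 -5.35

A=(0,0), D=(10.00,0)
B = A + 2.00·(cos311°, sin311°) = (1.3121, -1.5094)
|BD| = 8.8180
circle(B,9.00) ∩ circle(D,10.00): a=3.3317, h=8.3606
  candidates: C₊=(3.1635,7.2981) cross=73.724; C₋=(6.0257,-9.1763) cross=-73.724
  mode + wants cross > 0 → take C=(3.1635,7.2981) (cross=73.724)
ex = (C−B)/|BC| = (0.2057,0.9786); ey = (-0.9786,0.2057)
P = B + -3.32·ex + -2.89·ey = (3.4574,-5.3529)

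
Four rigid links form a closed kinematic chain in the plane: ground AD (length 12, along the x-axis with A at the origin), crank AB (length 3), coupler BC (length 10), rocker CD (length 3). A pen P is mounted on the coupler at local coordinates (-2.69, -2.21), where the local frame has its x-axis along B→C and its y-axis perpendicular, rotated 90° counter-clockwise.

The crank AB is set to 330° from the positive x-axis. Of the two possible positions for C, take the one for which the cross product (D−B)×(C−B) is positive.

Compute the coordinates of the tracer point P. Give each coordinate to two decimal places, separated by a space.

A=(0,0), D=(12.00,0)
B = A + 3.00·(cos330°, sin330°) = (2.5981, -1.5000)
|BD| = 9.5208
circle(B,10.00) ∩ circle(D,3.00): a=9.5394, h=2.9999
  candidates: C₊=(11.5457,2.9654) cross=28.562; C₋=(12.4910,-2.9595) cross=-28.562
  mode + wants cross > 0 → take C=(11.5457,2.9654) (cross=28.562)
ex = (C−B)/|BC| = (0.8948,0.4465); ey = (-0.4465,0.8948)
P = B + -2.69·ex + -2.21·ey = (1.1780,-4.6786)

1.18 -4.68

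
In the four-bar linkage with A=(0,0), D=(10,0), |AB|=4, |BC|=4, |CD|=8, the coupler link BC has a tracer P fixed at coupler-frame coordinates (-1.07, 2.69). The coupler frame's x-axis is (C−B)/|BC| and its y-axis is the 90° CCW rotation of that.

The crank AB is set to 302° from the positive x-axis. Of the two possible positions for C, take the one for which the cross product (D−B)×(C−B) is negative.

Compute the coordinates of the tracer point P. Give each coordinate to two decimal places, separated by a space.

A=(0,0), D=(10.00,0)
B = A + 4.00·(cos302°, sin302°) = (2.1197, -3.3922)
|BD| = 8.5794
circle(B,4.00) ∩ circle(D,8.00): a=1.4923, h=3.7112
  candidates: C₊=(2.0230,0.6066) cross=31.840; C₋=(4.9578,-6.2109) cross=-31.840
  mode - wants cross < 0 → take C=(4.9578,-6.2109) (cross=-31.840)
ex = (C−B)/|BC| = (0.7095,-0.7047); ey = (0.7047,0.7095)
P = B + -1.07·ex + 2.69·ey = (3.2561,-0.7296)

3.26 -0.73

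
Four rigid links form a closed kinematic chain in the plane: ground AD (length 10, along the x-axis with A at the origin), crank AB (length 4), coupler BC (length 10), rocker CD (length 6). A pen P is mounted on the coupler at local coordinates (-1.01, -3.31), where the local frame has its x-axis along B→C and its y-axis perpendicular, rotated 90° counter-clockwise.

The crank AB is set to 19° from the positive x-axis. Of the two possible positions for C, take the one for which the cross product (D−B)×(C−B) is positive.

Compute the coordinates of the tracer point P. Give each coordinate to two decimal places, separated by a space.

A=(0,0), D=(10.00,0)
B = A + 4.00·(cos19°, sin19°) = (3.7821, 1.3023)
|BD| = 6.3528
circle(B,10.00) ∩ circle(D,6.00): a=8.2135, h=5.7042
  candidates: C₊=(12.9905,5.2016) cross=36.238; C₋=(10.6519,-5.9645) cross=-36.238
  mode + wants cross > 0 → take C=(12.9905,5.2016) (cross=36.238)
ex = (C−B)/|BC| = (0.9208,0.3899); ey = (-0.3899,0.9208)
P = B + -1.01·ex + -3.31·ey = (4.1427,-2.1395)

4.14 -2.14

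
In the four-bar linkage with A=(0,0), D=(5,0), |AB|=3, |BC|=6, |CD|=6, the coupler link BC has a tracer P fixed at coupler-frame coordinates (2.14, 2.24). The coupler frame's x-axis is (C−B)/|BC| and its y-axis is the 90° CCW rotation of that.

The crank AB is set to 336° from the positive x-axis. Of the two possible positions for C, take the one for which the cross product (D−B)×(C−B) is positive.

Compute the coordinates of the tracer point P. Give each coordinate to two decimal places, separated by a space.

A=(0,0), D=(5.00,0)
B = A + 3.00·(cos336°, sin336°) = (2.7406, -1.2202)
|BD| = 2.5678
circle(B,6.00) ∩ circle(D,6.00): a=1.2839, h=5.8610
  candidates: C₊=(1.0852,4.5469) cross=15.050; C₋=(6.6554,-5.7671) cross=-15.050
  mode + wants cross > 0 → take C=(1.0852,4.5469) (cross=15.050)
ex = (C−B)/|BC| = (-0.2759,0.9612); ey = (-0.9612,-0.2759)
P = B + 2.14·ex + 2.24·ey = (-0.0029,0.2187)

-0.00 0.22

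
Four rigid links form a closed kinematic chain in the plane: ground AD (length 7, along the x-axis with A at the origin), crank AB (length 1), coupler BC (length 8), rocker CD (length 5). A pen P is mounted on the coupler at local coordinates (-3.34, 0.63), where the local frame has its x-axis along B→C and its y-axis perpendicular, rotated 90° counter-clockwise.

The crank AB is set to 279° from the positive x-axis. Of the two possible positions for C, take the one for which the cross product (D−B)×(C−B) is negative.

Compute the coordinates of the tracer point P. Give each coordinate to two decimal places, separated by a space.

-2.42 1.23

A=(0,0), D=(7.00,0)
B = A + 1.00·(cos279°, sin279°) = (0.1564, -0.9877)
|BD| = 6.9145
circle(B,8.00) ∩ circle(D,5.00): a=6.2774, h=4.9592
  candidates: C₊=(5.6611,4.8174) cross=34.291; C₋=(7.0779,-4.9994) cross=-34.291
  mode - wants cross < 0 → take C=(7.0779,-4.9994) (cross=-34.291)
ex = (C−B)/|BC| = (0.8652,-0.5015); ey = (0.5015,0.8652)
P = B + -3.34·ex + 0.63·ey = (-2.4173,1.2323)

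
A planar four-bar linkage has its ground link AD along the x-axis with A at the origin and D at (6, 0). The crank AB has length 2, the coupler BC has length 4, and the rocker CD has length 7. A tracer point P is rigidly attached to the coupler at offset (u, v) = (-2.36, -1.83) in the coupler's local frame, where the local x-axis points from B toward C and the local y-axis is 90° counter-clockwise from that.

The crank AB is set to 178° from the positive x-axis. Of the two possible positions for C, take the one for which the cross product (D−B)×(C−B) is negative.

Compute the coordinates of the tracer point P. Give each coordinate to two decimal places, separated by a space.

A=(0,0), D=(6.00,0)
B = A + 2.00·(cos178°, sin178°) = (-1.9988, 0.0698)
|BD| = 7.9991
circle(B,4.00) ∩ circle(D,7.00): a=1.9368, h=3.4998
  candidates: C₊=(-0.0315,3.5526) cross=27.995; C₋=(-0.0926,-3.4468) cross=-27.995
  mode - wants cross < 0 → take C=(-0.0926,-3.4468) (cross=-27.995)
ex = (C−B)/|BC| = (0.4765,-0.8791); ey = (0.8791,0.4765)
P = B + -2.36·ex + -1.83·ey = (-4.7323,1.2725)

-4.73 1.27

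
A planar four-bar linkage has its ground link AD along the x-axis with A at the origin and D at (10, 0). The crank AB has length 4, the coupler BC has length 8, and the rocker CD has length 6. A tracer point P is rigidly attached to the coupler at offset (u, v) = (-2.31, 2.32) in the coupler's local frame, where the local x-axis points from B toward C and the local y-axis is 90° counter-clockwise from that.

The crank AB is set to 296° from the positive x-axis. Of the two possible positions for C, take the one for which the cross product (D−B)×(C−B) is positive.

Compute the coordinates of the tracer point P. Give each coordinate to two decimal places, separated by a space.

-1.34 -4.67

A=(0,0), D=(10.00,0)
B = A + 4.00·(cos296°, sin296°) = (1.7535, -3.5952)
|BD| = 8.9961
circle(B,8.00) ∩ circle(D,6.00): a=6.0543, h=5.2293
  candidates: C₊=(5.2135,3.6179) cross=47.043; C₋=(9.3931,-5.9692) cross=-47.043
  mode + wants cross > 0 → take C=(5.2135,3.6179) (cross=47.043)
ex = (C−B)/|BC| = (0.4325,0.9016); ey = (-0.9016,0.4325)
P = B + -2.31·ex + 2.32·ey = (-1.3374,-4.6746)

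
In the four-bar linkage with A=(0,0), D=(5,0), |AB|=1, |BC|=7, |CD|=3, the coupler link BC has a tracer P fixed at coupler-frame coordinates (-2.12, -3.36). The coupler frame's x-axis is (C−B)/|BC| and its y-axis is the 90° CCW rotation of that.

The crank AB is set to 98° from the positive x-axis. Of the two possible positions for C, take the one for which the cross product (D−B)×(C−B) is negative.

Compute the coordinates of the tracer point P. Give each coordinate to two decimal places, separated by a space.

A=(0,0), D=(5.00,0)
B = A + 1.00·(cos98°, sin98°) = (-0.1392, 0.9903)
|BD| = 5.2337
circle(B,7.00) ∩ circle(D,3.00): a=6.4382, h=2.7476
  candidates: C₊=(6.7026,2.4700) cross=14.380; C₋=(5.6629,-2.9258) cross=-14.380
  mode - wants cross < 0 → take C=(5.6629,-2.9258) (cross=-14.380)
ex = (C−B)/|BC| = (0.8289,-0.5594); ey = (0.5594,0.8289)
P = B + -2.12·ex + -3.36·ey = (-3.7761,-0.6087)

-3.78 -0.61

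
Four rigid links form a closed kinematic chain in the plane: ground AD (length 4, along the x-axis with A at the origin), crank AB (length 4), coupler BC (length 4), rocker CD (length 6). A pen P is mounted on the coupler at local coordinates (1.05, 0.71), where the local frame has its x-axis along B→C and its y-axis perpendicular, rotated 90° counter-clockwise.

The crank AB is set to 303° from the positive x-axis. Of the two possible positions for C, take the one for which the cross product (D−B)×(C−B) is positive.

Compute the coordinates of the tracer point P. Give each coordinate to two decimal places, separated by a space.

0.96 -3.70

A=(0,0), D=(4.00,0)
B = A + 4.00·(cos303°, sin303°) = (2.1786, -3.3547)
|BD| = 3.8173
circle(B,4.00) ∩ circle(D,6.00): a=-0.7110, h=3.9363
  candidates: C₊=(-1.6200,-2.1013) cross=15.026; C₋=(5.2986,-5.8578) cross=-15.026
  mode + wants cross > 0 → take C=(-1.6200,-2.1013) (cross=15.026)
ex = (C−B)/|BC| = (-0.9496,0.3133); ey = (-0.3133,-0.9496)
P = B + 1.05·ex + 0.71·ey = (0.9590,-3.6999)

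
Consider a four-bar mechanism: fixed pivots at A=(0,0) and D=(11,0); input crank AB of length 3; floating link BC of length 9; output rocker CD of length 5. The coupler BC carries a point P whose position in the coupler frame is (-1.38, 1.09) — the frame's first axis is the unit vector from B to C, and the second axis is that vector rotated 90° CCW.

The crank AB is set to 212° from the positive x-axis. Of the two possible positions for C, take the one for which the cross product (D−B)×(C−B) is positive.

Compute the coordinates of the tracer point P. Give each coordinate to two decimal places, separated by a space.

A=(0,0), D=(11.00,0)
B = A + 3.00·(cos212°, sin212°) = (-2.5441, -1.5898)
|BD| = 13.6371
circle(B,9.00) ∩ circle(D,5.00): a=8.8718, h=1.5138
  candidates: C₊=(6.0907,0.9479) cross=20.643; C₋=(6.4436,-2.0590) cross=-20.643
  mode + wants cross > 0 → take C=(6.0907,0.9479) (cross=20.643)
ex = (C−B)/|BC| = (0.9594,0.2820); ey = (-0.2820,0.9594)
P = B + -1.38·ex + 1.09·ey = (-4.1755,-0.9331)

-4.18 -0.93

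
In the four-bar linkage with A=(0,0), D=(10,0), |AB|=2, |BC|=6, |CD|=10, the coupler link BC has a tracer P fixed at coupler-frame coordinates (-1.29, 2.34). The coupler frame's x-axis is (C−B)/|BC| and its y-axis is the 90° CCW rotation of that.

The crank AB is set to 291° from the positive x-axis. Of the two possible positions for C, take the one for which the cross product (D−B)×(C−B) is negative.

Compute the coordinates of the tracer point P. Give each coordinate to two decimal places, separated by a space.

A=(0,0), D=(10.00,0)
B = A + 2.00·(cos291°, sin291°) = (0.7167, -1.8672)
|BD| = 9.4692
circle(B,6.00) ∩ circle(D,10.00): a=1.3552, h=5.8449
  candidates: C₊=(0.8928,4.1303) cross=55.347; C₋=(3.1979,-7.3301) cross=-55.347
  mode - wants cross < 0 → take C=(3.1979,-7.3301) (cross=-55.347)
ex = (C−B)/|BC| = (0.4135,-0.9105); ey = (0.9105,0.4135)
P = B + -1.29·ex + 2.34·ey = (2.3139,0.2750)

2.31 0.28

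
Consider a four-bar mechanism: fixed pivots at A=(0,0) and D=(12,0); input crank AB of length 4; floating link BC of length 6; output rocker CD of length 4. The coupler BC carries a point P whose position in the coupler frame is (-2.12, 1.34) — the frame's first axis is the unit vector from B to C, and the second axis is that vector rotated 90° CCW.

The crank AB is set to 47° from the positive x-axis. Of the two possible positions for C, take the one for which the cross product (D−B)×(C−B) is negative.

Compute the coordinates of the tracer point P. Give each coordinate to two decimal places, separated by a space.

A=(0,0), D=(12.00,0)
B = A + 4.00·(cos47°, sin47°) = (2.7280, 2.9254)
|BD| = 9.7226
circle(B,6.00) ∩ circle(D,4.00): a=5.8898, h=1.1446
  candidates: C₊=(8.6893,2.2448) cross=11.128; C₋=(8.0005,0.0617) cross=-11.128
  mode - wants cross < 0 → take C=(8.0005,0.0617) (cross=-11.128)
ex = (C−B)/|BC| = (0.8787,-0.4773); ey = (0.4773,0.8787)
P = B + -2.12·ex + 1.34·ey = (1.5046,5.1148)

1.50 5.11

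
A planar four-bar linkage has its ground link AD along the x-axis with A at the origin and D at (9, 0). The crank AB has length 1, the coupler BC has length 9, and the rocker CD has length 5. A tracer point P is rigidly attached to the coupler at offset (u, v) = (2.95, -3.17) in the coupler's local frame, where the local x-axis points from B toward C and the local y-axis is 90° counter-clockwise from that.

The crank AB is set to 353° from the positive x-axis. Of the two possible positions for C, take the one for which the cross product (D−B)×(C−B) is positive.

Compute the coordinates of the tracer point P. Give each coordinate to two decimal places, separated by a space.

5.22 -1.07

A=(0,0), D=(9.00,0)
B = A + 1.00·(cos353°, sin353°) = (0.9925, -0.1219)
|BD| = 8.0084
circle(B,9.00) ∩ circle(D,5.00): a=7.5005, h=4.9741
  candidates: C₊=(8.4165,4.9658) cross=39.835; C₋=(8.5679,-4.9813) cross=-39.835
  mode + wants cross > 0 → take C=(8.4165,4.9658) (cross=39.835)
ex = (C−B)/|BC| = (0.8249,0.5653); ey = (-0.5653,0.8249)
P = B + 2.95·ex + -3.17·ey = (5.2180,-1.0691)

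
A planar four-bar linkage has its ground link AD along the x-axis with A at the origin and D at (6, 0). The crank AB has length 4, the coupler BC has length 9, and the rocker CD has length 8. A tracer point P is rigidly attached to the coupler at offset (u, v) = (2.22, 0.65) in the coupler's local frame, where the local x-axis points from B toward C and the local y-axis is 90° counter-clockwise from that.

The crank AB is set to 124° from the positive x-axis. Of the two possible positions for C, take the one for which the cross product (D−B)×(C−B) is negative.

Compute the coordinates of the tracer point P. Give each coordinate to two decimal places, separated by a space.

A=(0,0), D=(6.00,0)
B = A + 4.00·(cos124°, sin124°) = (-2.2368, 3.3162)
|BD| = 8.8793
circle(B,9.00) ∩ circle(D,8.00): a=5.3969, h=7.2023
  candidates: C₊=(5.4595,7.9817) cross=63.951; C₋=(0.0798,-5.3806) cross=-63.951
  mode - wants cross < 0 → take C=(0.0798,-5.3806) (cross=-63.951)
ex = (C−B)/|BC| = (0.2574,-0.9663); ey = (0.9663,0.2574)
P = B + 2.22·ex + 0.65·ey = (-1.0373,1.3383)

-1.04 1.34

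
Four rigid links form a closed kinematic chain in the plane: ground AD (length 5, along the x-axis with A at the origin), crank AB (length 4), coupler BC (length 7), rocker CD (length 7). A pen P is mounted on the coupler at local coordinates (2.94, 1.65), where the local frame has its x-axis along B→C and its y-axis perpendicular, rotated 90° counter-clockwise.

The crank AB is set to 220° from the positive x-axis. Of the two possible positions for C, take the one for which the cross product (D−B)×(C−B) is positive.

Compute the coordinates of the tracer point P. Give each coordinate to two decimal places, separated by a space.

A=(0,0), D=(5.00,0)
B = A + 4.00·(cos220°, sin220°) = (-3.0642, -2.5712)
|BD| = 8.4641
circle(B,7.00) ∩ circle(D,7.00): a=4.2321, h=5.5758
  candidates: C₊=(-0.7258,4.0267) cross=47.194; C₋=(2.6617,-6.5979) cross=-47.194
  mode + wants cross > 0 → take C=(-0.7258,4.0267) (cross=47.194)
ex = (C−B)/|BC| = (0.3340,0.9426); ey = (-0.9426,0.3340)
P = B + 2.94·ex + 1.65·ey = (-3.6373,0.7511)

-3.64 0.75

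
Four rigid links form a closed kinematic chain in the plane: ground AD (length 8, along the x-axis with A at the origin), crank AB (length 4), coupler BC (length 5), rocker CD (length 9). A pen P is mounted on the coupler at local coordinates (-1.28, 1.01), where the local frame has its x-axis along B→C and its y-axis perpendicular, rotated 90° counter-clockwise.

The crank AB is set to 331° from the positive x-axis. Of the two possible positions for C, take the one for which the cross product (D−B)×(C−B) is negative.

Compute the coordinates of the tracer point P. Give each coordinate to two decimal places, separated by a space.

A=(0,0), D=(8.00,0)
B = A + 4.00·(cos331°, sin331°) = (3.4985, -1.9392)
|BD| = 4.9015
circle(B,5.00) ∩ circle(D,9.00): a=-3.2618, h=3.7895
  candidates: C₊=(-0.9965,0.2505) cross=18.574; C₋=(2.0021,-6.7101) cross=-18.574
  mode - wants cross < 0 → take C=(2.0021,-6.7101) (cross=-18.574)
ex = (C−B)/|BC| = (-0.2993,-0.9542); ey = (0.9542,-0.2993)
P = B + -1.28·ex + 1.01·ey = (4.8453,-1.0202)

4.85 -1.02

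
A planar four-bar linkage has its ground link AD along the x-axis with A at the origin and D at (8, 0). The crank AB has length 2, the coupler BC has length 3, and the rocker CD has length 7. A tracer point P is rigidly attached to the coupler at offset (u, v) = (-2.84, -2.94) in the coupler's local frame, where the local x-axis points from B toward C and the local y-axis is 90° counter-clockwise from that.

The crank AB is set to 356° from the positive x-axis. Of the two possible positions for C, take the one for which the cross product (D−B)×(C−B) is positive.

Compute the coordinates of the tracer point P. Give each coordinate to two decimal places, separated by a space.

A=(0,0), D=(8.00,0)
B = A + 2.00·(cos356°, sin356°) = (1.9951, -0.1395)
|BD| = 6.0065
circle(B,3.00) ∩ circle(D,7.00): a=-0.3265, h=2.9822
  candidates: C₊=(1.5995,2.8343) cross=17.912; C₋=(1.7380,-3.1285) cross=-17.912
  mode + wants cross > 0 → take C=(1.5995,2.8343) (cross=17.912)
ex = (C−B)/|BC| = (-0.1319,0.9913); ey = (-0.9913,-0.1319)
P = B + -2.84·ex + -2.94·ey = (5.2840,-2.5670)

5.28 -2.57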